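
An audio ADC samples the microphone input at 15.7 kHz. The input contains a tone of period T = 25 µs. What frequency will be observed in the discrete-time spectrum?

T = 25 µs → f = 1/T = 40 kHz.
40 kHz mod fs = 8.6 kHz.
8.6 kHz > fs/2 = 7.85 kHz, folds to fs − 8.6 kHz = 7.1 kHz.

7.1 kHz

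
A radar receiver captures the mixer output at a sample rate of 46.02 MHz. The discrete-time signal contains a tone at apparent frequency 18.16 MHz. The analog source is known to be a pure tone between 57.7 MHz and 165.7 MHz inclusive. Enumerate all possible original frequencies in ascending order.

64.18 MHz, 73.88 MHz, 110.2 MHz, 119.9 MHz, 156.22 MHz

Frequencies that alias to 18.16 MHz are k·fs ± 18.16 MHz for integer k ≥ 0.
k=0: 18.16 MHz.
k=1: 27.86 MHz, 64.18 MHz.
k=2: 73.88 MHz, 110.2 MHz.
k=3: 119.9 MHz, 156.22 MHz.
k=4: 165.92 MHz, 202.24 MHz.
Within [57.7 MHz, 165.7 MHz]: 64.18 MHz, 73.88 MHz, 110.2 MHz, 119.9 MHz, 156.22 MHz.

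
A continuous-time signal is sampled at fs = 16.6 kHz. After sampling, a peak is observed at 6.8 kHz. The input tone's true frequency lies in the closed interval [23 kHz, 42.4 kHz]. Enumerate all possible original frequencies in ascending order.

23.4 kHz, 26.4 kHz, 40 kHz

Frequencies that alias to 6.8 kHz are k·fs ± 6.8 kHz for integer k ≥ 0.
k=0: 6.8 kHz.
k=1: 9.8 kHz, 23.4 kHz.
k=2: 26.4 kHz, 40 kHz.
k=3: 43 kHz, 56.6 kHz.
Within [23 kHz, 42.4 kHz]: 23.4 kHz, 26.4 kHz, 40 kHz.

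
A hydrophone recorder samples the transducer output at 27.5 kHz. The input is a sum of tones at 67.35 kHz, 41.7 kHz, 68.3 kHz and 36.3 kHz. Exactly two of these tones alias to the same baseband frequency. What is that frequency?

13.3 kHz

fs/2 = 13.75 kHz.
67.35 kHz mod fs = 12.35 kHz.
12.35 kHz ≤ fs/2 = 13.75 kHz, appears at 12.35 kHz.
41.7 kHz mod fs = 14.2 kHz.
14.2 kHz > fs/2 = 13.75 kHz, folds to fs − 14.2 kHz = 13.3 kHz.
68.3 kHz mod fs = 13.3 kHz.
13.3 kHz ≤ fs/2 = 13.75 kHz, appears at 13.3 kHz.
36.3 kHz mod fs = 8.8 kHz.
8.8 kHz ≤ fs/2 = 13.75 kHz, appears at 8.8 kHz.
41.7 kHz and 68.3 kHz both map to 13.3 kHz.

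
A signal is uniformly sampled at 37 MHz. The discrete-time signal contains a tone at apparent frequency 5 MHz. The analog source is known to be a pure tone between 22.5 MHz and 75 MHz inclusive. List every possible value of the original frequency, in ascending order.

Frequencies that alias to 5 MHz are k·fs ± 5 MHz for integer k ≥ 0.
k=0: 5 MHz.
k=1: 32 MHz, 42 MHz.
k=2: 69 MHz, 79 MHz.
k=3: 106 MHz, 116 MHz.
Within [22.5 MHz, 75 MHz]: 32 MHz, 42 MHz, 69 MHz.

32 MHz, 42 MHz, 69 MHz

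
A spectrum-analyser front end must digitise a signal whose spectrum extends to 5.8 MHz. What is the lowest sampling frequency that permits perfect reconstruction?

Nyquist rate = 2 × 5.8 MHz = 11.6 MHz.

11.6 MHz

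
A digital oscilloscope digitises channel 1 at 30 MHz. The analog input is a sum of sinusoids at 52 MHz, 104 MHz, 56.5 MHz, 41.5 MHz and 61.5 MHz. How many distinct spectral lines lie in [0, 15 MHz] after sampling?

fs/2 = 15 MHz.
52 MHz mod fs = 22 MHz.
22 MHz > fs/2 = 15 MHz, folds to fs − 22 MHz = 8 MHz.
104 MHz mod fs = 14 MHz.
14 MHz ≤ fs/2 = 15 MHz, appears at 14 MHz.
56.5 MHz mod fs = 26.5 MHz.
26.5 MHz > fs/2 = 15 MHz, folds to fs − 26.5 MHz = 3.5 MHz.
41.5 MHz mod fs = 11.5 MHz.
11.5 MHz ≤ fs/2 = 15 MHz, appears at 11.5 MHz.
61.5 MHz mod fs = 1.5 MHz.
1.5 MHz ≤ fs/2 = 15 MHz, appears at 1.5 MHz.
Distinct values: {1.5 MHz, 3.5 MHz, 8 MHz, 11.5 MHz, 14 MHz} → 5.

5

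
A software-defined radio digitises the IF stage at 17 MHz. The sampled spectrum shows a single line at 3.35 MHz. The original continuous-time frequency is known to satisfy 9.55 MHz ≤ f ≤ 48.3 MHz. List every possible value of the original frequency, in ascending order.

13.65 MHz, 20.35 MHz, 30.65 MHz, 37.35 MHz, 47.65 MHz

Frequencies that alias to 3.35 MHz are k·fs ± 3.35 MHz for integer k ≥ 0.
k=0: 3.35 MHz.
k=1: 13.65 MHz, 20.35 MHz.
k=2: 30.65 MHz, 37.35 MHz.
k=3: 47.65 MHz, 54.35 MHz.
k=4: 64.65 MHz, 71.35 MHz.
Within [9.55 MHz, 48.3 MHz]: 13.65 MHz, 20.35 MHz, 30.65 MHz, 37.35 MHz, 47.65 MHz.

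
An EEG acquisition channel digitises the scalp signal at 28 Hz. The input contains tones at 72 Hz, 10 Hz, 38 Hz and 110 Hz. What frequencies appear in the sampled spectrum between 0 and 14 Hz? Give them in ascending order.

fs/2 = 14 Hz.
72 Hz mod fs = 16 Hz.
16 Hz > fs/2 = 14 Hz, folds to fs − 16 Hz = 12 Hz.
10 Hz ≤ fs/2 = 14 Hz, passes unchanged.
38 Hz mod fs = 10 Hz.
10 Hz ≤ fs/2 = 14 Hz, appears at 10 Hz.
110 Hz mod fs = 26 Hz.
26 Hz > fs/2 = 14 Hz, folds to fs − 26 Hz = 2 Hz.
Distinct values: {2 Hz, 10 Hz, 12 Hz}.

2 Hz, 10 Hz, 12 Hz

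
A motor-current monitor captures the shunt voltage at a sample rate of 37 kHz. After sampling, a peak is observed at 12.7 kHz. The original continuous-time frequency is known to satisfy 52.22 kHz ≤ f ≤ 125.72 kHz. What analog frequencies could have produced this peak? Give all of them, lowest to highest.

61.3 kHz, 86.7 kHz, 98.3 kHz, 123.7 kHz

Frequencies that alias to 12.7 kHz are k·fs ± 12.7 kHz for integer k ≥ 0.
k=0: 12.7 kHz.
k=1: 24.3 kHz, 49.7 kHz.
k=2: 61.3 kHz, 86.7 kHz.
k=3: 98.3 kHz, 123.7 kHz.
k=4: 135.3 kHz, 160.7 kHz.
Within [52.22 kHz, 125.72 kHz]: 61.3 kHz, 86.7 kHz, 98.3 kHz, 123.7 kHz.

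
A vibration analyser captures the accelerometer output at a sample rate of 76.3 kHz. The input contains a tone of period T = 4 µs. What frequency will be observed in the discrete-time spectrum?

T = 4 µs → f = 1/T = 250 kHz.
250 kHz mod fs = 21.1 kHz.
21.1 kHz ≤ fs/2 = 38.15 kHz, appears at 21.1 kHz.

21.1 kHz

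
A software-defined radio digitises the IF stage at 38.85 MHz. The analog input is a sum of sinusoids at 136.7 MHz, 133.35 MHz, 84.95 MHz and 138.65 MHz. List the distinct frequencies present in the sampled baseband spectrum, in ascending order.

7.25 MHz, 16.75 MHz, 16.8 MHz, 18.7 MHz

fs/2 = 19.425 MHz.
136.7 MHz mod fs = 20.15 MHz.
20.15 MHz > fs/2 = 19.425 MHz, folds to fs − 20.15 MHz = 18.7 MHz.
133.35 MHz mod fs = 16.8 MHz.
16.8 MHz ≤ fs/2 = 19.425 MHz, appears at 16.8 MHz.
84.95 MHz mod fs = 7.25 MHz.
7.25 MHz ≤ fs/2 = 19.425 MHz, appears at 7.25 MHz.
138.65 MHz mod fs = 22.1 MHz.
22.1 MHz > fs/2 = 19.425 MHz, folds to fs − 22.1 MHz = 16.75 MHz.
Distinct values: {7.25 MHz, 16.75 MHz, 16.8 MHz, 18.7 MHz}.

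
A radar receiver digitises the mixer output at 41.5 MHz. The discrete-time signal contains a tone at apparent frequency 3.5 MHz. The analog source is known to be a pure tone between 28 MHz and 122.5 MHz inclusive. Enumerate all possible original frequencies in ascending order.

38 MHz, 45 MHz, 79.5 MHz, 86.5 MHz, 121 MHz

Frequencies that alias to 3.5 MHz are k·fs ± 3.5 MHz for integer k ≥ 0.
k=0: 3.5 MHz.
k=1: 38 MHz, 45 MHz.
k=2: 79.5 MHz, 86.5 MHz.
k=3: 121 MHz, 128 MHz.
k=4: 162.5 MHz, 169.5 MHz.
Within [28 MHz, 122.5 MHz]: 38 MHz, 45 MHz, 79.5 MHz, 86.5 MHz, 121 MHz.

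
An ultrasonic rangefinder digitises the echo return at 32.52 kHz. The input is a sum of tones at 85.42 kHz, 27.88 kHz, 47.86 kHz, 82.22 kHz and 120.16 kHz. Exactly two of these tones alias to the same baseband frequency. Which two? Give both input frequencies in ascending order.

fs/2 = 16.26 kHz.
85.42 kHz mod fs = 20.38 kHz.
20.38 kHz > fs/2 = 16.26 kHz, folds to fs − 20.38 kHz = 12.14 kHz.
27.88 kHz > fs/2 = 16.26 kHz, folds to fs − 27.88 kHz = 4.64 kHz.
47.86 kHz mod fs = 15.34 kHz.
15.34 kHz ≤ fs/2 = 16.26 kHz, appears at 15.34 kHz.
82.22 kHz mod fs = 17.18 kHz.
17.18 kHz > fs/2 = 16.26 kHz, folds to fs − 17.18 kHz = 15.34 kHz.
120.16 kHz mod fs = 22.6 kHz.
22.6 kHz > fs/2 = 16.26 kHz, folds to fs − 22.6 kHz = 9.92 kHz.
47.86 kHz and 82.22 kHz both map to 15.34 kHz.

47.86 kHz, 82.22 kHz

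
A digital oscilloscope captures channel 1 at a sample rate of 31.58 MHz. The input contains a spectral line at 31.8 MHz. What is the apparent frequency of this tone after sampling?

31.8 MHz mod fs = 0.22 MHz.
0.22 MHz ≤ fs/2 = 15.79 MHz, appears at 0.22 MHz.

0.22 MHz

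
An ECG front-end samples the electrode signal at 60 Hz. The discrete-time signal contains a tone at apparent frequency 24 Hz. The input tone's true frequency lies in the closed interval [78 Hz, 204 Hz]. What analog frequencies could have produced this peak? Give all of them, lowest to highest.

84 Hz, 96 Hz, 144 Hz, 156 Hz, 204 Hz

Frequencies that alias to 24 Hz are k·fs ± 24 Hz for integer k ≥ 0.
k=0: 24 Hz.
k=1: 36 Hz, 84 Hz.
k=2: 96 Hz, 144 Hz.
k=3: 156 Hz, 204 Hz.
k=4: 216 Hz, 264 Hz.
Within [78 Hz, 204 Hz]: 84 Hz, 96 Hz, 144 Hz, 156 Hz, 204 Hz.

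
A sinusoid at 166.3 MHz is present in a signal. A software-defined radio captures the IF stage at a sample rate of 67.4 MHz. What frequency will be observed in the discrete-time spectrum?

166.3 MHz mod fs = 31.5 MHz.
31.5 MHz ≤ fs/2 = 33.7 MHz, appears at 31.5 MHz.

31.5 MHz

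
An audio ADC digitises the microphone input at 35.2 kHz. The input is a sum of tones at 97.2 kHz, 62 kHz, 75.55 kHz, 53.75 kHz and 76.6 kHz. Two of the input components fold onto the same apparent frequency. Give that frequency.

8.4 kHz

fs/2 = 17.6 kHz.
97.2 kHz mod fs = 26.8 kHz.
26.8 kHz > fs/2 = 17.6 kHz, folds to fs − 26.8 kHz = 8.4 kHz.
62 kHz mod fs = 26.8 kHz.
26.8 kHz > fs/2 = 17.6 kHz, folds to fs − 26.8 kHz = 8.4 kHz.
75.55 kHz mod fs = 5.15 kHz.
5.15 kHz ≤ fs/2 = 17.6 kHz, appears at 5.15 kHz.
53.75 kHz mod fs = 18.55 kHz.
18.55 kHz > fs/2 = 17.6 kHz, folds to fs − 18.55 kHz = 16.65 kHz.
76.6 kHz mod fs = 6.2 kHz.
6.2 kHz ≤ fs/2 = 17.6 kHz, appears at 6.2 kHz.
62 kHz and 97.2 kHz both map to 8.4 kHz.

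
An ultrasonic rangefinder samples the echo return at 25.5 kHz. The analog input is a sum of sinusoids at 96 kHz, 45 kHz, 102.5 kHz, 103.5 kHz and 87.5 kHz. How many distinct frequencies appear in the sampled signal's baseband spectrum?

4

fs/2 = 12.75 kHz.
96 kHz mod fs = 19.5 kHz.
19.5 kHz > fs/2 = 12.75 kHz, folds to fs − 19.5 kHz = 6 kHz.
45 kHz mod fs = 19.5 kHz.
19.5 kHz > fs/2 = 12.75 kHz, folds to fs − 19.5 kHz = 6 kHz.
102.5 kHz mod fs = 0.5 kHz.
0.5 kHz ≤ fs/2 = 12.75 kHz, appears at 0.5 kHz.
103.5 kHz mod fs = 1.5 kHz.
1.5 kHz ≤ fs/2 = 12.75 kHz, appears at 1.5 kHz.
87.5 kHz mod fs = 11 kHz.
11 kHz ≤ fs/2 = 12.75 kHz, appears at 11 kHz.
Distinct values: {0.5 kHz, 1.5 kHz, 6 kHz, 11 kHz} → 4.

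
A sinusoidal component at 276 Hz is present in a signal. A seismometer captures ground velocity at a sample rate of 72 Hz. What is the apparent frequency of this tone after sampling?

276 Hz mod fs = 60 Hz.
60 Hz > fs/2 = 36 Hz, folds to fs − 60 Hz = 12 Hz.

12 Hz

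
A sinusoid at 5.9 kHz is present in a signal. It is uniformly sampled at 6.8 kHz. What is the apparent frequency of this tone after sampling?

5.9 kHz > fs/2 = 3.4 kHz, folds to fs − 5.9 kHz = 0.9 kHz.

0.9 kHz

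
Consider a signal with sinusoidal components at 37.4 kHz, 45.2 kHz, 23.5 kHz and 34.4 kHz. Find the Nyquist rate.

90.4 kHz

Highest-frequency component: 45.2 kHz.
Nyquist rate = 2 × 45.2 kHz = 90.4 kHz.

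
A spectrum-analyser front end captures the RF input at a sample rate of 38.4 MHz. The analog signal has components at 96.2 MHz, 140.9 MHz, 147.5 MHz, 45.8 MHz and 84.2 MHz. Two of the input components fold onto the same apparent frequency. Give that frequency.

fs/2 = 19.2 MHz.
96.2 MHz mod fs = 19.4 MHz.
19.4 MHz > fs/2 = 19.2 MHz, folds to fs − 19.4 MHz = 19 MHz.
140.9 MHz mod fs = 25.7 MHz.
25.7 MHz > fs/2 = 19.2 MHz, folds to fs − 25.7 MHz = 12.7 MHz.
147.5 MHz mod fs = 32.3 MHz.
32.3 MHz > fs/2 = 19.2 MHz, folds to fs − 32.3 MHz = 6.1 MHz.
45.8 MHz mod fs = 7.4 MHz.
7.4 MHz ≤ fs/2 = 19.2 MHz, appears at 7.4 MHz.
84.2 MHz mod fs = 7.4 MHz.
7.4 MHz ≤ fs/2 = 19.2 MHz, appears at 7.4 MHz.
45.8 MHz and 84.2 MHz both map to 7.4 MHz.

7.4 MHz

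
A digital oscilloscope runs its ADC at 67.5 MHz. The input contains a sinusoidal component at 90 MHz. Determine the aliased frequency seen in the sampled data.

90 MHz mod fs = 22.5 MHz.
22.5 MHz ≤ fs/2 = 33.75 MHz, appears at 22.5 MHz.

22.5 MHz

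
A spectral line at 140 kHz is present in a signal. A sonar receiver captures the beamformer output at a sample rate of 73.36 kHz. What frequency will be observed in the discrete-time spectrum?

6.72 kHz

140 kHz mod fs = 66.64 kHz.
66.64 kHz > fs/2 = 36.68 kHz, folds to fs − 66.64 kHz = 6.72 kHz.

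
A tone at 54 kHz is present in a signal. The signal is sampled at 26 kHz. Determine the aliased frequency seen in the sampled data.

54 kHz mod fs = 2 kHz.
2 kHz ≤ fs/2 = 13 kHz, appears at 2 kHz.

2 kHz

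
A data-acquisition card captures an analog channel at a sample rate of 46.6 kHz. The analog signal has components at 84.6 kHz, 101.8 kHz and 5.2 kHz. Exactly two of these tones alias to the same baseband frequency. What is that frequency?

8.6 kHz

fs/2 = 23.3 kHz.
84.6 kHz mod fs = 38 kHz.
38 kHz > fs/2 = 23.3 kHz, folds to fs − 38 kHz = 8.6 kHz.
101.8 kHz mod fs = 8.6 kHz.
8.6 kHz ≤ fs/2 = 23.3 kHz, appears at 8.6 kHz.
5.2 kHz ≤ fs/2 = 23.3 kHz, passes unchanged.
84.6 kHz and 101.8 kHz both map to 8.6 kHz.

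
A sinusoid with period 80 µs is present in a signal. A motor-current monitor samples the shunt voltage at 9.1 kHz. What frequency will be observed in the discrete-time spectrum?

3.4 kHz

T = 80 µs → f = 1/T = 12.5 kHz.
12.5 kHz mod fs = 3.4 kHz.
3.4 kHz ≤ fs/2 = 4.55 kHz, appears at 3.4 kHz.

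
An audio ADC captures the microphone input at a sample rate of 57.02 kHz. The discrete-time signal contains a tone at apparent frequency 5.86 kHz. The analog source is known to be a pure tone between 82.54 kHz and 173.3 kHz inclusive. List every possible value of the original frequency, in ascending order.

Frequencies that alias to 5.86 kHz are k·fs ± 5.86 kHz for integer k ≥ 0.
k=0: 5.86 kHz.
k=1: 51.16 kHz, 62.88 kHz.
k=2: 108.18 kHz, 119.9 kHz.
k=3: 165.2 kHz, 176.92 kHz.
k=4: 222.22 kHz, 233.94 kHz.
Within [82.54 kHz, 173.3 kHz]: 108.18 kHz, 119.9 kHz, 165.2 kHz.

108.18 kHz, 119.9 kHz, 165.2 kHz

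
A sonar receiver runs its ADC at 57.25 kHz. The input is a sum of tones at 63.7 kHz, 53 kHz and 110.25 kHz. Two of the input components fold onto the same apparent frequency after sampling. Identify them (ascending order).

53 kHz, 110.25 kHz

fs/2 = 28.625 kHz.
63.7 kHz mod fs = 6.45 kHz.
6.45 kHz ≤ fs/2 = 28.625 kHz, appears at 6.45 kHz.
53 kHz > fs/2 = 28.625 kHz, folds to fs − 53 kHz = 4.25 kHz.
110.25 kHz mod fs = 53 kHz.
53 kHz > fs/2 = 28.625 kHz, folds to fs − 53 kHz = 4.25 kHz.
53 kHz and 110.25 kHz both map to 4.25 kHz.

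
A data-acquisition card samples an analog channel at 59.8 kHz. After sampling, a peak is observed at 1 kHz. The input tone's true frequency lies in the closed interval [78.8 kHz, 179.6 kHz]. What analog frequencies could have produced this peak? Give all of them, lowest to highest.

118.6 kHz, 120.6 kHz, 178.4 kHz

Frequencies that alias to 1 kHz are k·fs ± 1 kHz for integer k ≥ 0.
k=0: 1 kHz.
k=1: 58.8 kHz, 60.8 kHz.
k=2: 118.6 kHz, 120.6 kHz.
k=3: 178.4 kHz, 180.4 kHz.
k=4: 238.2 kHz, 240.2 kHz.
Within [78.8 kHz, 179.6 kHz]: 118.6 kHz, 120.6 kHz, 178.4 kHz.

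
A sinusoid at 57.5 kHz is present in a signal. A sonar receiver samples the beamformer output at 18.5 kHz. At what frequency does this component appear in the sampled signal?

57.5 kHz mod fs = 2 kHz.
2 kHz ≤ fs/2 = 9.25 kHz, appears at 2 kHz.

2 kHz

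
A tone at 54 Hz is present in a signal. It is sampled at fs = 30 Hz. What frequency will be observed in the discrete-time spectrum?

6 Hz

54 Hz mod fs = 24 Hz.
24 Hz > fs/2 = 15 Hz, folds to fs − 24 Hz = 6 Hz.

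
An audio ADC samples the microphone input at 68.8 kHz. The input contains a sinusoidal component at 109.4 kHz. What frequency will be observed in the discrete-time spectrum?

109.4 kHz mod fs = 40.6 kHz.
40.6 kHz > fs/2 = 34.4 kHz, folds to fs − 40.6 kHz = 28.2 kHz.

28.2 kHz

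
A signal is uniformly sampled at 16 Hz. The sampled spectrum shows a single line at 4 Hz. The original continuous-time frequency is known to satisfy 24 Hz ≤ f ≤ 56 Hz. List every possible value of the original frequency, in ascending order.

28 Hz, 36 Hz, 44 Hz, 52 Hz

Frequencies that alias to 4 Hz are k·fs ± 4 Hz for integer k ≥ 0.
k=0: 4 Hz.
k=1: 12 Hz, 20 Hz.
k=2: 28 Hz, 36 Hz.
k=3: 44 Hz, 52 Hz.
k=4: 60 Hz, 68 Hz.
Within [24 Hz, 56 Hz]: 28 Hz, 36 Hz, 44 Hz, 52 Hz.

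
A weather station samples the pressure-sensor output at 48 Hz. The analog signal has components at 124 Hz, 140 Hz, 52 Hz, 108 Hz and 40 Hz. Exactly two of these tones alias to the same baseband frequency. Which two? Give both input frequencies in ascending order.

fs/2 = 24 Hz.
124 Hz mod fs = 28 Hz.
28 Hz > fs/2 = 24 Hz, folds to fs − 28 Hz = 20 Hz.
140 Hz mod fs = 44 Hz.
44 Hz > fs/2 = 24 Hz, folds to fs − 44 Hz = 4 Hz.
52 Hz mod fs = 4 Hz.
4 Hz ≤ fs/2 = 24 Hz, appears at 4 Hz.
108 Hz mod fs = 12 Hz.
12 Hz ≤ fs/2 = 24 Hz, appears at 12 Hz.
40 Hz > fs/2 = 24 Hz, folds to fs − 40 Hz = 8 Hz.
52 Hz and 140 Hz both map to 4 Hz.

52 Hz, 140 Hz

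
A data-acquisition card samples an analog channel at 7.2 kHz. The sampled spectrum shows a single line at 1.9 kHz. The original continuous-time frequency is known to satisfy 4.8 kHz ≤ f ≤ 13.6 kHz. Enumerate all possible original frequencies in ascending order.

5.3 kHz, 9.1 kHz, 12.5 kHz

Frequencies that alias to 1.9 kHz are k·fs ± 1.9 kHz for integer k ≥ 0.
k=0: 1.9 kHz.
k=1: 5.3 kHz, 9.1 kHz.
k=2: 12.5 kHz, 16.3 kHz.
k=3: 19.7 kHz, 23.5 kHz.
Within [4.8 kHz, 13.6 kHz]: 5.3 kHz, 9.1 kHz, 12.5 kHz.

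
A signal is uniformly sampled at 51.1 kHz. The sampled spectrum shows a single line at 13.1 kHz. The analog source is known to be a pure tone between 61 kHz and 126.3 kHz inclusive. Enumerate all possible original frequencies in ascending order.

Frequencies that alias to 13.1 kHz are k·fs ± 13.1 kHz for integer k ≥ 0.
k=0: 13.1 kHz.
k=1: 38 kHz, 64.2 kHz.
k=2: 89.1 kHz, 115.3 kHz.
k=3: 140.2 kHz, 166.4 kHz.
Within [61 kHz, 126.3 kHz]: 64.2 kHz, 89.1 kHz, 115.3 kHz.

64.2 kHz, 89.1 kHz, 115.3 kHz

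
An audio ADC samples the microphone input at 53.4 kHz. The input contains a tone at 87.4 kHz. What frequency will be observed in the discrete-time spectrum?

19.4 kHz

87.4 kHz mod fs = 34 kHz.
34 kHz > fs/2 = 26.7 kHz, folds to fs − 34 kHz = 19.4 kHz.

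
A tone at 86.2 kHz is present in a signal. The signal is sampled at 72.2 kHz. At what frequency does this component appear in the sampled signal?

86.2 kHz mod fs = 14 kHz.
14 kHz ≤ fs/2 = 36.1 kHz, appears at 14 kHz.

14 kHz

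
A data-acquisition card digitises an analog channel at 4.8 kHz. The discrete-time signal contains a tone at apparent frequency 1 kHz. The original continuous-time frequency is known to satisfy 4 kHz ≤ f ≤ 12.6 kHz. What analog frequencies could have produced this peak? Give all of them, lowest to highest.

5.8 kHz, 8.6 kHz, 10.6 kHz

Frequencies that alias to 1 kHz are k·fs ± 1 kHz for integer k ≥ 0.
k=0: 1 kHz.
k=1: 3.8 kHz, 5.8 kHz.
k=2: 8.6 kHz, 10.6 kHz.
k=3: 13.4 kHz, 15.4 kHz.
Within [4 kHz, 12.6 kHz]: 5.8 kHz, 8.6 kHz, 10.6 kHz.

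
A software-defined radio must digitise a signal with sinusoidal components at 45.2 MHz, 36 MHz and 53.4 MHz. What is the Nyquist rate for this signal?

106.8 MHz

Highest-frequency component: 53.4 MHz.
Nyquist rate = 2 × 53.4 MHz = 106.8 MHz.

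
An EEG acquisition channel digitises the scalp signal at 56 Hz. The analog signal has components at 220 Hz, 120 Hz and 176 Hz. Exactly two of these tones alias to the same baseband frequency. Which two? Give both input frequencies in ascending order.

120 Hz, 176 Hz

fs/2 = 28 Hz.
220 Hz mod fs = 52 Hz.
52 Hz > fs/2 = 28 Hz, folds to fs − 52 Hz = 4 Hz.
120 Hz mod fs = 8 Hz.
8 Hz ≤ fs/2 = 28 Hz, appears at 8 Hz.
176 Hz mod fs = 8 Hz.
8 Hz ≤ fs/2 = 28 Hz, appears at 8 Hz.
120 Hz and 176 Hz both map to 8 Hz.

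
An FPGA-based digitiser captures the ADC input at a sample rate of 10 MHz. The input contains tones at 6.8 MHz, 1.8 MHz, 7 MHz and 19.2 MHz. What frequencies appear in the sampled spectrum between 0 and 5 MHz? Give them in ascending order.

0.8 MHz, 1.8 MHz, 3 MHz, 3.2 MHz

fs/2 = 5 MHz.
6.8 MHz > fs/2 = 5 MHz, folds to fs − 6.8 MHz = 3.2 MHz.
1.8 MHz ≤ fs/2 = 5 MHz, passes unchanged.
7 MHz > fs/2 = 5 MHz, folds to fs − 7 MHz = 3 MHz.
19.2 MHz mod fs = 9.2 MHz.
9.2 MHz > fs/2 = 5 MHz, folds to fs − 9.2 MHz = 0.8 MHz.
Distinct values: {0.8 MHz, 1.8 MHz, 3 MHz, 3.2 MHz}.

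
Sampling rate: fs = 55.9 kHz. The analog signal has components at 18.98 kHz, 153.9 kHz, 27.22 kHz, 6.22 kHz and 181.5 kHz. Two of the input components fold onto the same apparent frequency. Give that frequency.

13.8 kHz

fs/2 = 27.95 kHz.
18.98 kHz ≤ fs/2 = 27.95 kHz, passes unchanged.
153.9 kHz mod fs = 42.1 kHz.
42.1 kHz > fs/2 = 27.95 kHz, folds to fs − 42.1 kHz = 13.8 kHz.
27.22 kHz ≤ fs/2 = 27.95 kHz, passes unchanged.
6.22 kHz ≤ fs/2 = 27.95 kHz, passes unchanged.
181.5 kHz mod fs = 13.8 kHz.
13.8 kHz ≤ fs/2 = 27.95 kHz, appears at 13.8 kHz.
153.9 kHz and 181.5 kHz both map to 13.8 kHz.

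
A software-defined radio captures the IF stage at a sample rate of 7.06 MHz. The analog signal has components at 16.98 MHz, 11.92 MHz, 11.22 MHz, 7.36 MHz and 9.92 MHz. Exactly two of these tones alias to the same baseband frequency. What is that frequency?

fs/2 = 3.53 MHz.
16.98 MHz mod fs = 2.86 MHz.
2.86 MHz ≤ fs/2 = 3.53 MHz, appears at 2.86 MHz.
11.92 MHz mod fs = 4.86 MHz.
4.86 MHz > fs/2 = 3.53 MHz, folds to fs − 4.86 MHz = 2.2 MHz.
11.22 MHz mod fs = 4.16 MHz.
4.16 MHz > fs/2 = 3.53 MHz, folds to fs − 4.16 MHz = 2.9 MHz.
7.36 MHz mod fs = 0.3 MHz.
0.3 MHz ≤ fs/2 = 3.53 MHz, appears at 0.3 MHz.
9.92 MHz mod fs = 2.86 MHz.
2.86 MHz ≤ fs/2 = 3.53 MHz, appears at 2.86 MHz.
9.92 MHz and 16.98 MHz both map to 2.86 MHz.

2.86 MHz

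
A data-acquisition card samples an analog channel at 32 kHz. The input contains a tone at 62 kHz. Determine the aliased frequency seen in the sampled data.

62 kHz mod fs = 30 kHz.
30 kHz > fs/2 = 16 kHz, folds to fs − 30 kHz = 2 kHz.

2 kHz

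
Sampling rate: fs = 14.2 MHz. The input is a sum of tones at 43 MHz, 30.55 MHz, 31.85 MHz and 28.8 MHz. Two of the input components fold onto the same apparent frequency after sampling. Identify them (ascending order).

fs/2 = 7.1 MHz.
43 MHz mod fs = 0.4 MHz.
0.4 MHz ≤ fs/2 = 7.1 MHz, appears at 0.4 MHz.
30.55 MHz mod fs = 2.15 MHz.
2.15 MHz ≤ fs/2 = 7.1 MHz, appears at 2.15 MHz.
31.85 MHz mod fs = 3.45 MHz.
3.45 MHz ≤ fs/2 = 7.1 MHz, appears at 3.45 MHz.
28.8 MHz mod fs = 0.4 MHz.
0.4 MHz ≤ fs/2 = 7.1 MHz, appears at 0.4 MHz.
28.8 MHz and 43 MHz both map to 0.4 MHz.

28.8 MHz, 43 MHz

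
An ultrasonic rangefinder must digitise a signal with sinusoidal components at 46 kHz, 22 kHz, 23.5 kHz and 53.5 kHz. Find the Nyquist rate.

Highest-frequency component: 53.5 kHz.
Nyquist rate = 2 × 53.5 kHz = 107 kHz.

107 kHz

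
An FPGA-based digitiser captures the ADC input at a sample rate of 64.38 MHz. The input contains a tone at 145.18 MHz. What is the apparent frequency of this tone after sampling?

145.18 MHz mod fs = 16.42 MHz.
16.42 MHz ≤ fs/2 = 32.19 MHz, appears at 16.42 MHz.

16.42 MHz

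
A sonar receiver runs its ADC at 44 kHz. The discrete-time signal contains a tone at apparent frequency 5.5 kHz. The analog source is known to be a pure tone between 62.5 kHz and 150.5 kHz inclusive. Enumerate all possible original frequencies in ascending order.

82.5 kHz, 93.5 kHz, 126.5 kHz, 137.5 kHz

Frequencies that alias to 5.5 kHz are k·fs ± 5.5 kHz for integer k ≥ 0.
k=0: 5.5 kHz.
k=1: 38.5 kHz, 49.5 kHz.
k=2: 82.5 kHz, 93.5 kHz.
k=3: 126.5 kHz, 137.5 kHz.
k=4: 170.5 kHz, 181.5 kHz.
Within [62.5 kHz, 150.5 kHz]: 82.5 kHz, 93.5 kHz, 126.5 kHz, 137.5 kHz.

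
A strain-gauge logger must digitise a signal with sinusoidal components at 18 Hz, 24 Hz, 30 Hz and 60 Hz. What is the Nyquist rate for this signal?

Highest-frequency component: 60 Hz.
Nyquist rate = 2 × 60 Hz = 120 Hz.

120 Hz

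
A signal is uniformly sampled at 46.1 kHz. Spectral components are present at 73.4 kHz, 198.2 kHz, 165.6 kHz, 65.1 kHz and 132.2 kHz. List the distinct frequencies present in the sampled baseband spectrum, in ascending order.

6.1 kHz, 13.8 kHz, 18.8 kHz, 19 kHz

fs/2 = 23.05 kHz.
73.4 kHz mod fs = 27.3 kHz.
27.3 kHz > fs/2 = 23.05 kHz, folds to fs − 27.3 kHz = 18.8 kHz.
198.2 kHz mod fs = 13.8 kHz.
13.8 kHz ≤ fs/2 = 23.05 kHz, appears at 13.8 kHz.
165.6 kHz mod fs = 27.3 kHz.
27.3 kHz > fs/2 = 23.05 kHz, folds to fs − 27.3 kHz = 18.8 kHz.
65.1 kHz mod fs = 19 kHz.
19 kHz ≤ fs/2 = 23.05 kHz, appears at 19 kHz.
132.2 kHz mod fs = 40 kHz.
40 kHz > fs/2 = 23.05 kHz, folds to fs − 40 kHz = 6.1 kHz.
Distinct values: {6.1 kHz, 13.8 kHz, 18.8 kHz, 19 kHz}.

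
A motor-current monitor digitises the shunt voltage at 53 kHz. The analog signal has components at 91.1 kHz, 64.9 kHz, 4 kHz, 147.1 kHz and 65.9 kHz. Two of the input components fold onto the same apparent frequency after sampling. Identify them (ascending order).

fs/2 = 26.5 kHz.
91.1 kHz mod fs = 38.1 kHz.
38.1 kHz > fs/2 = 26.5 kHz, folds to fs − 38.1 kHz = 14.9 kHz.
64.9 kHz mod fs = 11.9 kHz.
11.9 kHz ≤ fs/2 = 26.5 kHz, appears at 11.9 kHz.
4 kHz ≤ fs/2 = 26.5 kHz, passes unchanged.
147.1 kHz mod fs = 41.1 kHz.
41.1 kHz > fs/2 = 26.5 kHz, folds to fs − 41.1 kHz = 11.9 kHz.
65.9 kHz mod fs = 12.9 kHz.
12.9 kHz ≤ fs/2 = 26.5 kHz, appears at 12.9 kHz.
64.9 kHz and 147.1 kHz both map to 11.9 kHz.

64.9 kHz, 147.1 kHz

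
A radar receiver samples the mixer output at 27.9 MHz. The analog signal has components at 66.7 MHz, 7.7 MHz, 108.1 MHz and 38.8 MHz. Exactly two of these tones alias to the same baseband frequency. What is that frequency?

10.9 MHz

fs/2 = 13.95 MHz.
66.7 MHz mod fs = 10.9 MHz.
10.9 MHz ≤ fs/2 = 13.95 MHz, appears at 10.9 MHz.
7.7 MHz ≤ fs/2 = 13.95 MHz, passes unchanged.
108.1 MHz mod fs = 24.4 MHz.
24.4 MHz > fs/2 = 13.95 MHz, folds to fs − 24.4 MHz = 3.5 MHz.
38.8 MHz mod fs = 10.9 MHz.
10.9 MHz ≤ fs/2 = 13.95 MHz, appears at 10.9 MHz.
38.8 MHz and 66.7 MHz both map to 10.9 MHz.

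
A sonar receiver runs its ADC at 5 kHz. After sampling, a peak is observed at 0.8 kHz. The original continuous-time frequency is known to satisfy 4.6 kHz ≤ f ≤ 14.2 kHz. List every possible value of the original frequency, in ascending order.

5.8 kHz, 9.2 kHz, 10.8 kHz, 14.2 kHz

Frequencies that alias to 0.8 kHz are k·fs ± 0.8 kHz for integer k ≥ 0.
k=0: 0.8 kHz.
k=1: 4.2 kHz, 5.8 kHz.
k=2: 9.2 kHz, 10.8 kHz.
k=3: 14.2 kHz, 15.8 kHz.
k=4: 19.2 kHz, 20.8 kHz.
Within [4.6 kHz, 14.2 kHz]: 5.8 kHz, 9.2 kHz, 10.8 kHz, 14.2 kHz.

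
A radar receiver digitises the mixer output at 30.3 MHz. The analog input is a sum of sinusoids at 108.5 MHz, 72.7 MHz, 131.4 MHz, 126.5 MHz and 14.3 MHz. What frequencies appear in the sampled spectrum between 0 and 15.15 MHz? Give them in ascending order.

5.3 MHz, 10.2 MHz, 12.1 MHz, 12.7 MHz, 14.3 MHz

fs/2 = 15.15 MHz.
108.5 MHz mod fs = 17.6 MHz.
17.6 MHz > fs/2 = 15.15 MHz, folds to fs − 17.6 MHz = 12.7 MHz.
72.7 MHz mod fs = 12.1 MHz.
12.1 MHz ≤ fs/2 = 15.15 MHz, appears at 12.1 MHz.
131.4 MHz mod fs = 10.2 MHz.
10.2 MHz ≤ fs/2 = 15.15 MHz, appears at 10.2 MHz.
126.5 MHz mod fs = 5.3 MHz.
5.3 MHz ≤ fs/2 = 15.15 MHz, appears at 5.3 MHz.
14.3 MHz ≤ fs/2 = 15.15 MHz, passes unchanged.
Distinct values: {5.3 MHz, 10.2 MHz, 12.1 MHz, 12.7 MHz, 14.3 MHz}.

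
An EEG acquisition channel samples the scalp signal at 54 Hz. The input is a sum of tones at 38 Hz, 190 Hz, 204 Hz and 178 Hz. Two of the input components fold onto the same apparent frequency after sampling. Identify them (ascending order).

38 Hz, 178 Hz

fs/2 = 27 Hz.
38 Hz > fs/2 = 27 Hz, folds to fs − 38 Hz = 16 Hz.
190 Hz mod fs = 28 Hz.
28 Hz > fs/2 = 27 Hz, folds to fs − 28 Hz = 26 Hz.
204 Hz mod fs = 42 Hz.
42 Hz > fs/2 = 27 Hz, folds to fs − 42 Hz = 12 Hz.
178 Hz mod fs = 16 Hz.
16 Hz ≤ fs/2 = 27 Hz, appears at 16 Hz.
38 Hz and 178 Hz both map to 16 Hz.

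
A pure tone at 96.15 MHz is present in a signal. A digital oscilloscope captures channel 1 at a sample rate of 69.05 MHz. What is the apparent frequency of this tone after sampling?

27.1 MHz

96.15 MHz mod fs = 27.1 MHz.
27.1 MHz ≤ fs/2 = 34.525 MHz, appears at 27.1 MHz.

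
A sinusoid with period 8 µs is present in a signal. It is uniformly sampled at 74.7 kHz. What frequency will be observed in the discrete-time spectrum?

T = 8 µs → f = 1/T = 125 kHz.
125 kHz mod fs = 50.3 kHz.
50.3 kHz > fs/2 = 37.35 kHz, folds to fs − 50.3 kHz = 24.4 kHz.

24.4 kHz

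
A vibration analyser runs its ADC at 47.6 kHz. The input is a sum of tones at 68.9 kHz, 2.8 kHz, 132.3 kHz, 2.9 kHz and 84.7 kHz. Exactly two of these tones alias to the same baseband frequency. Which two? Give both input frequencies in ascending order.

fs/2 = 23.8 kHz.
68.9 kHz mod fs = 21.3 kHz.
21.3 kHz ≤ fs/2 = 23.8 kHz, appears at 21.3 kHz.
2.8 kHz ≤ fs/2 = 23.8 kHz, passes unchanged.
132.3 kHz mod fs = 37.1 kHz.
37.1 kHz > fs/2 = 23.8 kHz, folds to fs − 37.1 kHz = 10.5 kHz.
2.9 kHz ≤ fs/2 = 23.8 kHz, passes unchanged.
84.7 kHz mod fs = 37.1 kHz.
37.1 kHz > fs/2 = 23.8 kHz, folds to fs − 37.1 kHz = 10.5 kHz.
84.7 kHz and 132.3 kHz both map to 10.5 kHz.

84.7 kHz, 132.3 kHz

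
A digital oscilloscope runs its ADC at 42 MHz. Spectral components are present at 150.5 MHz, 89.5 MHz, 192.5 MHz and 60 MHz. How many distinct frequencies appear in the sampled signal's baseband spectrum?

3

fs/2 = 21 MHz.
150.5 MHz mod fs = 24.5 MHz.
24.5 MHz > fs/2 = 21 MHz, folds to fs − 24.5 MHz = 17.5 MHz.
89.5 MHz mod fs = 5.5 MHz.
5.5 MHz ≤ fs/2 = 21 MHz, appears at 5.5 MHz.
192.5 MHz mod fs = 24.5 MHz.
24.5 MHz > fs/2 = 21 MHz, folds to fs − 24.5 MHz = 17.5 MHz.
60 MHz mod fs = 18 MHz.
18 MHz ≤ fs/2 = 21 MHz, appears at 18 MHz.
Distinct values: {5.5 MHz, 17.5 MHz, 18 MHz} → 3.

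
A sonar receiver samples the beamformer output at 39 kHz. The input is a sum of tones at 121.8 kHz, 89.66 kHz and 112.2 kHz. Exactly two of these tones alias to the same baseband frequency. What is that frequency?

fs/2 = 19.5 kHz.
121.8 kHz mod fs = 4.8 kHz.
4.8 kHz ≤ fs/2 = 19.5 kHz, appears at 4.8 kHz.
89.66 kHz mod fs = 11.66 kHz.
11.66 kHz ≤ fs/2 = 19.5 kHz, appears at 11.66 kHz.
112.2 kHz mod fs = 34.2 kHz.
34.2 kHz > fs/2 = 19.5 kHz, folds to fs − 34.2 kHz = 4.8 kHz.
112.2 kHz and 121.8 kHz both map to 4.8 kHz.

4.8 kHz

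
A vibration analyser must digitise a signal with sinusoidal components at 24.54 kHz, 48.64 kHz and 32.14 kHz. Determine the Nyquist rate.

97.28 kHz

Highest-frequency component: 48.64 kHz.
Nyquist rate = 2 × 48.64 kHz = 97.28 kHz.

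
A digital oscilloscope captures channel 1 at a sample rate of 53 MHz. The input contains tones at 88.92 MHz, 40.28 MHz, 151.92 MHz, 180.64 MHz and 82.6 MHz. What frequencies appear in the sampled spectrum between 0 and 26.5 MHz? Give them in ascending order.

fs/2 = 26.5 MHz.
88.92 MHz mod fs = 35.92 MHz.
35.92 MHz > fs/2 = 26.5 MHz, folds to fs − 35.92 MHz = 17.08 MHz.
40.28 MHz > fs/2 = 26.5 MHz, folds to fs − 40.28 MHz = 12.72 MHz.
151.92 MHz mod fs = 45.92 MHz.
45.92 MHz > fs/2 = 26.5 MHz, folds to fs − 45.92 MHz = 7.08 MHz.
180.64 MHz mod fs = 21.64 MHz.
21.64 MHz ≤ fs/2 = 26.5 MHz, appears at 21.64 MHz.
82.6 MHz mod fs = 29.6 MHz.
29.6 MHz > fs/2 = 26.5 MHz, folds to fs − 29.6 MHz = 23.4 MHz.
Distinct values: {7.08 MHz, 12.72 MHz, 17.08 MHz, 21.64 MHz, 23.4 MHz}.

7.08 MHz, 12.72 MHz, 17.08 MHz, 21.64 MHz, 23.4 MHz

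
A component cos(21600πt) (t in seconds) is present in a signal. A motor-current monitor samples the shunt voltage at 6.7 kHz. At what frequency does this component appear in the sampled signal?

ω = 21600π rad/s → f = ω/(2π) = 10800 Hz = 10.8 kHz.
10.8 kHz mod fs = 4.1 kHz.
4.1 kHz > fs/2 = 3.35 kHz, folds to fs − 4.1 kHz = 2.6 kHz.

2.6 kHz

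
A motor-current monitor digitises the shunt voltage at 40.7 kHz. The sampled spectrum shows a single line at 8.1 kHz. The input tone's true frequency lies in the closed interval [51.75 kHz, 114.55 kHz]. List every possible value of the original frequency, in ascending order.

73.3 kHz, 89.5 kHz, 114 kHz

Frequencies that alias to 8.1 kHz are k·fs ± 8.1 kHz for integer k ≥ 0.
k=0: 8.1 kHz.
k=1: 32.6 kHz, 48.8 kHz.
k=2: 73.3 kHz, 89.5 kHz.
k=3: 114 kHz, 130.2 kHz.
k=4: 154.7 kHz, 170.9 kHz.
Within [51.75 kHz, 114.55 kHz]: 73.3 kHz, 89.5 kHz, 114 kHz.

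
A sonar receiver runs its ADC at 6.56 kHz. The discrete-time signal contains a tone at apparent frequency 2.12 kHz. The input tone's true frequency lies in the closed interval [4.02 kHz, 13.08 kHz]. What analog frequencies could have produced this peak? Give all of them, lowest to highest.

Frequencies that alias to 2.12 kHz are k·fs ± 2.12 kHz for integer k ≥ 0.
k=0: 2.12 kHz.
k=1: 4.44 kHz, 8.68 kHz.
k=2: 11 kHz, 15.24 kHz.
k=3: 17.56 kHz, 21.8 kHz.
Within [4.02 kHz, 13.08 kHz]: 4.44 kHz, 8.68 kHz, 11 kHz.

4.44 kHz, 8.68 kHz, 11 kHz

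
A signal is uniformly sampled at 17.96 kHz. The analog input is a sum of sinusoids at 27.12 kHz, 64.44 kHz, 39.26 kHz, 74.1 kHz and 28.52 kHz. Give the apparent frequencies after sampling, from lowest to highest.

fs/2 = 8.98 kHz.
27.12 kHz mod fs = 9.16 kHz.
9.16 kHz > fs/2 = 8.98 kHz, folds to fs − 9.16 kHz = 8.8 kHz.
64.44 kHz mod fs = 10.56 kHz.
10.56 kHz > fs/2 = 8.98 kHz, folds to fs − 10.56 kHz = 7.4 kHz.
39.26 kHz mod fs = 3.34 kHz.
3.34 kHz ≤ fs/2 = 8.98 kHz, appears at 3.34 kHz.
74.1 kHz mod fs = 2.26 kHz.
2.26 kHz ≤ fs/2 = 8.98 kHz, appears at 2.26 kHz.
28.52 kHz mod fs = 10.56 kHz.
10.56 kHz > fs/2 = 8.98 kHz, folds to fs − 10.56 kHz = 7.4 kHz.
Distinct values: {2.26 kHz, 3.34 kHz, 7.4 kHz, 8.8 kHz}.

2.26 kHz, 3.34 kHz, 7.4 kHz, 8.8 kHz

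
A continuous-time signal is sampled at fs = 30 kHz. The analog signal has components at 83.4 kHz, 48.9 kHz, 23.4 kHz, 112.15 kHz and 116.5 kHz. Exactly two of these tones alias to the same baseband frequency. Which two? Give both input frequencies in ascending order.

23.4 kHz, 83.4 kHz

fs/2 = 15 kHz.
83.4 kHz mod fs = 23.4 kHz.
23.4 kHz > fs/2 = 15 kHz, folds to fs − 23.4 kHz = 6.6 kHz.
48.9 kHz mod fs = 18.9 kHz.
18.9 kHz > fs/2 = 15 kHz, folds to fs − 18.9 kHz = 11.1 kHz.
23.4 kHz > fs/2 = 15 kHz, folds to fs − 23.4 kHz = 6.6 kHz.
112.15 kHz mod fs = 22.15 kHz.
22.15 kHz > fs/2 = 15 kHz, folds to fs − 22.15 kHz = 7.85 kHz.
116.5 kHz mod fs = 26.5 kHz.
26.5 kHz > fs/2 = 15 kHz, folds to fs − 26.5 kHz = 3.5 kHz.
23.4 kHz and 83.4 kHz both map to 6.6 kHz.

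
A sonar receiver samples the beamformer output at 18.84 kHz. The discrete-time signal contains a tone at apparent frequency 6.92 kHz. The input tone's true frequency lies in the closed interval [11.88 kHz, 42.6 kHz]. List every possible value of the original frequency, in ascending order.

11.92 kHz, 25.76 kHz, 30.76 kHz

Frequencies that alias to 6.92 kHz are k·fs ± 6.92 kHz for integer k ≥ 0.
k=0: 6.92 kHz.
k=1: 11.92 kHz, 25.76 kHz.
k=2: 30.76 kHz, 44.6 kHz.
k=3: 49.6 kHz, 63.44 kHz.
Within [11.88 kHz, 42.6 kHz]: 11.92 kHz, 25.76 kHz, 30.76 kHz.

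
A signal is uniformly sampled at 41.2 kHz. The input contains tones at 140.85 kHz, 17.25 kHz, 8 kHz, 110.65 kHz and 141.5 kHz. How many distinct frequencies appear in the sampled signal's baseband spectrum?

fs/2 = 20.6 kHz.
140.85 kHz mod fs = 17.25 kHz.
17.25 kHz ≤ fs/2 = 20.6 kHz, appears at 17.25 kHz.
17.25 kHz ≤ fs/2 = 20.6 kHz, passes unchanged.
8 kHz ≤ fs/2 = 20.6 kHz, passes unchanged.
110.65 kHz mod fs = 28.25 kHz.
28.25 kHz > fs/2 = 20.6 kHz, folds to fs − 28.25 kHz = 12.95 kHz.
141.5 kHz mod fs = 17.9 kHz.
17.9 kHz ≤ fs/2 = 20.6 kHz, appears at 17.9 kHz.
Distinct values: {8 kHz, 12.95 kHz, 17.25 kHz, 17.9 kHz} → 4.

4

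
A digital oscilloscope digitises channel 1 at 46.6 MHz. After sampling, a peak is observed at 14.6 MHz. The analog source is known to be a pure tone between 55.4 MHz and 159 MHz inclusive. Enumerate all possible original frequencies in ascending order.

Frequencies that alias to 14.6 MHz are k·fs ± 14.6 MHz for integer k ≥ 0.
k=0: 14.6 MHz.
k=1: 32 MHz, 61.2 MHz.
k=2: 78.6 MHz, 107.8 MHz.
k=3: 125.2 MHz, 154.4 MHz.
k=4: 171.8 MHz, 201 MHz.
Within [55.4 MHz, 159 MHz]: 61.2 MHz, 78.6 MHz, 107.8 MHz, 125.2 MHz, 154.4 MHz.

61.2 MHz, 78.6 MHz, 107.8 MHz, 125.2 MHz, 154.4 MHz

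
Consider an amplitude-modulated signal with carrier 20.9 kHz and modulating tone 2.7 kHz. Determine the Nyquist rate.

AM sidebands sit at fc ± fm = 18.2 kHz and 23.6 kHz.
Highest-frequency component: 23.6 kHz.
Nyquist rate = 2 × 23.6 kHz = 47.2 kHz.

47.2 kHz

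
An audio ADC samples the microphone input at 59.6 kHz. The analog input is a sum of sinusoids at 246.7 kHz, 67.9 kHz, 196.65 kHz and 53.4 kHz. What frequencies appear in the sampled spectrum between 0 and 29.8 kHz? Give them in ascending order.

6.2 kHz, 8.3 kHz, 17.85 kHz

fs/2 = 29.8 kHz.
246.7 kHz mod fs = 8.3 kHz.
8.3 kHz ≤ fs/2 = 29.8 kHz, appears at 8.3 kHz.
67.9 kHz mod fs = 8.3 kHz.
8.3 kHz ≤ fs/2 = 29.8 kHz, appears at 8.3 kHz.
196.65 kHz mod fs = 17.85 kHz.
17.85 kHz ≤ fs/2 = 29.8 kHz, appears at 17.85 kHz.
53.4 kHz > fs/2 = 29.8 kHz, folds to fs − 53.4 kHz = 6.2 kHz.
Distinct values: {6.2 kHz, 8.3 kHz, 17.85 kHz}.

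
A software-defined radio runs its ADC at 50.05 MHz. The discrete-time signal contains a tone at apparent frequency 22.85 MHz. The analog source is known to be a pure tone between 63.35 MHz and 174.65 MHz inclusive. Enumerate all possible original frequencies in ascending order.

72.9 MHz, 77.25 MHz, 122.95 MHz, 127.3 MHz, 173 MHz

Frequencies that alias to 22.85 MHz are k·fs ± 22.85 MHz for integer k ≥ 0.
k=0: 22.85 MHz.
k=1: 27.2 MHz, 72.9 MHz.
k=2: 77.25 MHz, 122.95 MHz.
k=3: 127.3 MHz, 173 MHz.
k=4: 177.35 MHz, 223.05 MHz.
Within [63.35 MHz, 174.65 MHz]: 72.9 MHz, 77.25 MHz, 122.95 MHz, 127.3 MHz, 173 MHz.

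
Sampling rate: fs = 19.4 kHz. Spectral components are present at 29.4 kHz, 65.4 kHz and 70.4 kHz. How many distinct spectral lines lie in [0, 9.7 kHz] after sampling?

fs/2 = 9.7 kHz.
29.4 kHz mod fs = 10 kHz.
10 kHz > fs/2 = 9.7 kHz, folds to fs − 10 kHz = 9.4 kHz.
65.4 kHz mod fs = 7.2 kHz.
7.2 kHz ≤ fs/2 = 9.7 kHz, appears at 7.2 kHz.
70.4 kHz mod fs = 12.2 kHz.
12.2 kHz > fs/2 = 9.7 kHz, folds to fs − 12.2 kHz = 7.2 kHz.
Distinct values: {7.2 kHz, 9.4 kHz} → 2.

2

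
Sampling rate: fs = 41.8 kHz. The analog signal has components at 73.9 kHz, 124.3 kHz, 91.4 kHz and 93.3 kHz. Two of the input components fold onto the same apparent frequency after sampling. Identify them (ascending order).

fs/2 = 20.9 kHz.
73.9 kHz mod fs = 32.1 kHz.
32.1 kHz > fs/2 = 20.9 kHz, folds to fs − 32.1 kHz = 9.7 kHz.
124.3 kHz mod fs = 40.7 kHz.
40.7 kHz > fs/2 = 20.9 kHz, folds to fs − 40.7 kHz = 1.1 kHz.
91.4 kHz mod fs = 7.8 kHz.
7.8 kHz ≤ fs/2 = 20.9 kHz, appears at 7.8 kHz.
93.3 kHz mod fs = 9.7 kHz.
9.7 kHz ≤ fs/2 = 20.9 kHz, appears at 9.7 kHz.
73.9 kHz and 93.3 kHz both map to 9.7 kHz.

73.9 kHz, 93.3 kHz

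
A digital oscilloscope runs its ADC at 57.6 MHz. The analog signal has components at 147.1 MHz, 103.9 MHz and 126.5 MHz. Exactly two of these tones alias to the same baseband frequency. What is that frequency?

fs/2 = 28.8 MHz.
147.1 MHz mod fs = 31.9 MHz.
31.9 MHz > fs/2 = 28.8 MHz, folds to fs − 31.9 MHz = 25.7 MHz.
103.9 MHz mod fs = 46.3 MHz.
46.3 MHz > fs/2 = 28.8 MHz, folds to fs − 46.3 MHz = 11.3 MHz.
126.5 MHz mod fs = 11.3 MHz.
11.3 MHz ≤ fs/2 = 28.8 MHz, appears at 11.3 MHz.
103.9 MHz and 126.5 MHz both map to 11.3 MHz.

11.3 MHz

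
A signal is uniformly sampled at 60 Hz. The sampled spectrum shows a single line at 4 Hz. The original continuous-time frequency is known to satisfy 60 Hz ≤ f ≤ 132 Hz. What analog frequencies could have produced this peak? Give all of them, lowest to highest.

Frequencies that alias to 4 Hz are k·fs ± 4 Hz for integer k ≥ 0.
k=0: 4 Hz.
k=1: 56 Hz, 64 Hz.
k=2: 116 Hz, 124 Hz.
k=3: 176 Hz, 184 Hz.
Within [60 Hz, 132 Hz]: 64 Hz, 116 Hz, 124 Hz.

64 Hz, 116 Hz, 124 Hz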